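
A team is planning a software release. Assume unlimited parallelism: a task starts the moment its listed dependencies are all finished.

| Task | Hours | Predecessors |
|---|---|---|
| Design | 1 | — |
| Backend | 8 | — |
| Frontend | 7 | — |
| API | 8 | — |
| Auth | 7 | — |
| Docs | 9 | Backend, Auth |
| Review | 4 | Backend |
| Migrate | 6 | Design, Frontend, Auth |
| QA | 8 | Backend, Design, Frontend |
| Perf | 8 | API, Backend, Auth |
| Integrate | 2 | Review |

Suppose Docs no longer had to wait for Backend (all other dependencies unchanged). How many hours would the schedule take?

Before: longest chain Backend→Docs = 8+9 = 17, finish 17.
Without Backend→Docs, Docs's earliest start moves from 8 to 7.
The longest chain is now Backend→QA = 8+8 = 16, so the schedule takes 16 hours.

16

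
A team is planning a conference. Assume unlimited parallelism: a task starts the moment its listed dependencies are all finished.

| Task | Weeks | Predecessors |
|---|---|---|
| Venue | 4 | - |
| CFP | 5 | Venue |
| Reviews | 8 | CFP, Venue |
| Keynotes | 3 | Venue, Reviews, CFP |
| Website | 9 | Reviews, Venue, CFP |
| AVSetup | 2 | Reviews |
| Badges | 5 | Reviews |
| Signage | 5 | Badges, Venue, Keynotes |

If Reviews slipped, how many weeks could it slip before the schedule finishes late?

Critical path: Venue→CFP→Reviews→Badges→Signage = 4+5+8+5+5 = 27, so the finish is 27 weeks.
Reviews finishes as early as 17 and must finish by 17.
Slack of Reviews = 9 − 9 = 0 weeks.

0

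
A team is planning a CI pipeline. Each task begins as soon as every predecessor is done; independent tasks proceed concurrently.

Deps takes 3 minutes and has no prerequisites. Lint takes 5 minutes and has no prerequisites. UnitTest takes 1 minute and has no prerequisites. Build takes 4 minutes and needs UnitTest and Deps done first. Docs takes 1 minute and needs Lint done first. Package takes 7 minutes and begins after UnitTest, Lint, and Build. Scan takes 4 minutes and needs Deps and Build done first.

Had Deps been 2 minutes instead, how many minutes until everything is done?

The binding path is Deps→Build→Package = 3+4+7 = 14; finish at 14 minutes.
Deps lies on that path, so at 2 minutes the path becomes 13 minutes.
No other chain overtakes it, so the finish is 13 minutes.

13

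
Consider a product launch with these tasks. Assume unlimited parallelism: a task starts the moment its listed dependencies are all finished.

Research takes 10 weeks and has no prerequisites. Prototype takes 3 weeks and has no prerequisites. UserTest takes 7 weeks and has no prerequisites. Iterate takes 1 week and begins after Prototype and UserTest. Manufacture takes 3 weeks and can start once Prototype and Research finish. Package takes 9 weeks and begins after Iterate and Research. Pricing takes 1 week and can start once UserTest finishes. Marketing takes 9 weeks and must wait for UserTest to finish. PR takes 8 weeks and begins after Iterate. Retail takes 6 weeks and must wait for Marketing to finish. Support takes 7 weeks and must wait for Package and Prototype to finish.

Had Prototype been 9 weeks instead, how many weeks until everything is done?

26

The binding path is Research→Package→Support = 10+9+7 = 26; finish at 26 weeks.
The longest path through Prototype is only 20 weeks, so Prototype has float 6.
The critical path is still Research→Package→Support; finish is now 26 weeks.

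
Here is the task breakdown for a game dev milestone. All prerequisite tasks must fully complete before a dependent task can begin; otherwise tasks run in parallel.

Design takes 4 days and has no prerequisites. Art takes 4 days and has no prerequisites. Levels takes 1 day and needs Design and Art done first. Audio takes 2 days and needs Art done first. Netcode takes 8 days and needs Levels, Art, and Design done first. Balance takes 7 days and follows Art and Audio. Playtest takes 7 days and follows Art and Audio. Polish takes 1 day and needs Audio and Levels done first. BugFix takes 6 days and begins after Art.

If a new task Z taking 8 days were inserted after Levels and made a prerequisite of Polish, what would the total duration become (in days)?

Originally the game dev milestone takes 13 days.
With Z inserted, Polish now waits for max(Audio, Levels, Z).
New critical path: Design→Levels→Z→Polish = 4+1+8+1 = 14 ⇒ 14 days.

14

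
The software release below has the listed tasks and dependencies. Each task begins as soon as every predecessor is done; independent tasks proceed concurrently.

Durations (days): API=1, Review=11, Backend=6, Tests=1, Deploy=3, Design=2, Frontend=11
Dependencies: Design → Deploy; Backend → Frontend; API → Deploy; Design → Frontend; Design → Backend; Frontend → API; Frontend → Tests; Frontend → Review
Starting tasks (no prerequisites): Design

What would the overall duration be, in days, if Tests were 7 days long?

30

The binding path is Design→Backend→Frontend→Review = 2+6+11+11 = 30; finish at 30 days.
The longest path through Tests is only 20 days, so Tests has float 10.
No other chain overtakes it, so the finish is 30 days.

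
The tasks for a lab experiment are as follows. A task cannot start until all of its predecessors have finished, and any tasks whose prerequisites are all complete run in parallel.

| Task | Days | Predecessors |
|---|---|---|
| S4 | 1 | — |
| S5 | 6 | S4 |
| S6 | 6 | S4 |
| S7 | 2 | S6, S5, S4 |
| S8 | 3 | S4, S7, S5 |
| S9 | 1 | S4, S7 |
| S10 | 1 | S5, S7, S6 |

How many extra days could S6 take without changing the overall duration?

Critical path: S4→S5→S7→S8 = 1+6+2+3 = 12, so the finish is 12 days.
S6 finishes as early as 7 and must finish by 7.
So S6 can slip 7 − 7 = 0 days.

0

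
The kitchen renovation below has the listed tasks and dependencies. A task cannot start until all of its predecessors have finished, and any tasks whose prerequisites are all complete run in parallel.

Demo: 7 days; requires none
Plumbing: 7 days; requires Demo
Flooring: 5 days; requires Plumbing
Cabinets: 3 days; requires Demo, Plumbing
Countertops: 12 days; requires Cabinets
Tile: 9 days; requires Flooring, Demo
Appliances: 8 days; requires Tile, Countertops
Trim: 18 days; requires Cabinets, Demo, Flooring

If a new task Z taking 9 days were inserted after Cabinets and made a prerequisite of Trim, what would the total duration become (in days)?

Originally the job takes 37 days.
With Z inserted, Trim now waits for max(Cabinets, Demo, Flooring, Z).
New critical path: Demo→Plumbing→Cabinets→Z→Trim = 7+7+3+9+18 = 44 ⇒ 44 days.

44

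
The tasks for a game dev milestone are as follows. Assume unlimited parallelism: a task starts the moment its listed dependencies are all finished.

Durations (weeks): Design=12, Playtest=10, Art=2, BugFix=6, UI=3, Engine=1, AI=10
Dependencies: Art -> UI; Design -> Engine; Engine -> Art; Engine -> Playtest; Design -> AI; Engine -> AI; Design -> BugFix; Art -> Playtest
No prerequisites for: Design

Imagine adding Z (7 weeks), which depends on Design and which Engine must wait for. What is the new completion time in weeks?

Originally the schedule takes 25 weeks.
With Z inserted, Engine now waits for max(Design, Z).
New critical path: Design→Z→Engine→Art→Playtest = 12+7+1+2+10 = 32 ⇒ 32 weeks.

32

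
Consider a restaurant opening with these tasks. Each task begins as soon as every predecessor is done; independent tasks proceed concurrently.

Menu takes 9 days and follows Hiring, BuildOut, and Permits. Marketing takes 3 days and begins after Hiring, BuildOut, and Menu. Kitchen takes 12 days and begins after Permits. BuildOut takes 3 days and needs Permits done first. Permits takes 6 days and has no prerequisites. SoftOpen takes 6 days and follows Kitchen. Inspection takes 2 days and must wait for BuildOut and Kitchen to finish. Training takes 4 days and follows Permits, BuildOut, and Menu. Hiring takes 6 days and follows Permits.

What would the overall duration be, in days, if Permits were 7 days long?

26

Actual critical path: Permits→Hiring→Menu→Training = 6+6+9+4 = 25 ⇒ 25 days.
Permits is on the critical path; changing it to 7 makes that path 26 days.
The critical path is still Permits→Hiring→Menu→Training; finish is now 26 days.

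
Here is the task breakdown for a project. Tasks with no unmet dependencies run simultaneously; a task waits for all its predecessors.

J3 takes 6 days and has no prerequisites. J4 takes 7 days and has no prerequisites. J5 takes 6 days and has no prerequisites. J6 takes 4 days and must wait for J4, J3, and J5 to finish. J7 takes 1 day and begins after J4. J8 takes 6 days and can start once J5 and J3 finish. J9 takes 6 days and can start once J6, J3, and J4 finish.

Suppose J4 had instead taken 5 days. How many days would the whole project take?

16

As given, the longest chain is J4→J6→J9 = 7+4+6 = 17, so the finish is 17 days.
J4 is on the critical path; changing it to 5 makes that path 15 days.
The binding chain switches to J3→J6→J9 = 6+4+6 = 16; finish 16 days.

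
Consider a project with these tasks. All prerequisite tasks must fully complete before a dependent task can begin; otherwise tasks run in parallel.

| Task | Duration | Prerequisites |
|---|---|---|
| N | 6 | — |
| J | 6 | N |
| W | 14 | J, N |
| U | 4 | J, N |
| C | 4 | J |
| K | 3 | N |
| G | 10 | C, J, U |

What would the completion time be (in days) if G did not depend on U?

Before: longest chain N→J→W = 6+6+14 = 26, finish 26.
Dropping U→G doesn't change G's earliest start (16); another predecessor still binds.
The longest chain is now N→J→W = 6+6+14 = 26, so the job takes 26 days.

26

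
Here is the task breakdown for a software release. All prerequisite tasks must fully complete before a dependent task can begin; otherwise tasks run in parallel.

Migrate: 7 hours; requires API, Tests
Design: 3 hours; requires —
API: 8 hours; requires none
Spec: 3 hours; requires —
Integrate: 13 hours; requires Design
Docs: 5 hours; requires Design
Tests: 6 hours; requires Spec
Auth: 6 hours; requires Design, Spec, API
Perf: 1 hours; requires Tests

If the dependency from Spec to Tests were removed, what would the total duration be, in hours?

16

Original critical path: Spec→Tests→Migrate = 3+6+7 = 16 ⇒ 16 hours.
Without Spec→Tests, Tests's earliest start moves from 3 to 0.
New critical path: Design→Integrate = 3+13 = 16 ⇒ 16 hours.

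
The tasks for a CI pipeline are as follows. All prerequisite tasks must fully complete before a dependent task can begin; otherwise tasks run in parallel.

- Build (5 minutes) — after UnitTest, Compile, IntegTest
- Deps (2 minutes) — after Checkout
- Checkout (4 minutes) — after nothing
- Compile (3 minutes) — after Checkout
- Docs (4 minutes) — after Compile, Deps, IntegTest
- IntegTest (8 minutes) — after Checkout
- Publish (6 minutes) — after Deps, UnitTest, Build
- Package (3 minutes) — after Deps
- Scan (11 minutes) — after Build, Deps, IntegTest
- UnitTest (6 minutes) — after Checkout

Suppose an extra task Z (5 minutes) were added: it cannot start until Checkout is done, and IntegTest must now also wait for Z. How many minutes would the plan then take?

Originally the plan takes 28 minutes.
With Z inserted, IntegTest now waits for max(Checkout, Z).
New critical path: Checkout→Z→IntegTest→Build→Scan = 4+5+8+5+11 = 33 ⇒ 33 minutes.

33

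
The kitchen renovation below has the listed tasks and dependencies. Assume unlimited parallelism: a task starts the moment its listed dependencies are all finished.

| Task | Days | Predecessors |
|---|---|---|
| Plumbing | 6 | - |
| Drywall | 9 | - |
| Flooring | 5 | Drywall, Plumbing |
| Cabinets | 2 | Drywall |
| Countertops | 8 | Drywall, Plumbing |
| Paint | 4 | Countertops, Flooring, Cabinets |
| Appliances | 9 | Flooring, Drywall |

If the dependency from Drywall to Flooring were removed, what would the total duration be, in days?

With the dependency in place, Drywall→Flooring→Appliances = 9+5+9 = 23 sets the finish at 23 days.
Without Drywall→Flooring, Flooring's earliest start moves from 9 to 6.
New critical path: Drywall→Countertops→Paint = 9+8+4 = 21 ⇒ 21 days.

21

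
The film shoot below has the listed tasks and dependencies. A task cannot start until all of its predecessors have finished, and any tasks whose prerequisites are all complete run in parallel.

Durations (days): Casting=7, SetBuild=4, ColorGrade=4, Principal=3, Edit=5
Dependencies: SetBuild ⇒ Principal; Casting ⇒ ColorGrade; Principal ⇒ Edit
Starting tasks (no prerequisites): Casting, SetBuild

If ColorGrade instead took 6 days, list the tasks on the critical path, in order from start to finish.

Casting, ColorGrade

The binding path is SetBuild→Principal→Edit = 4+3+5 = 12; finish at 12 days.
ColorGrade is off the critical path — its longest chain is 11 days, giving 1 of slack.
New critical path: Casting→ColorGrade = 7+6 = 13 ⇒ 13 days.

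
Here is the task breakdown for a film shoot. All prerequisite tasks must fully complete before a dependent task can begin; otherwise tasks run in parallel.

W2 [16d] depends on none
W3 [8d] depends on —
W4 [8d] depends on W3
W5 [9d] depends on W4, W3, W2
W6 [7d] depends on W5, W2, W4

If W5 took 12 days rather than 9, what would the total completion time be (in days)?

Critical path before the change: W2→W5→W6 = 16+9+7 = 32 giving 32 days.
W5 is on the critical path; changing it to 12 makes that path 35 days.
That remains the longest chain; total 35 days.

35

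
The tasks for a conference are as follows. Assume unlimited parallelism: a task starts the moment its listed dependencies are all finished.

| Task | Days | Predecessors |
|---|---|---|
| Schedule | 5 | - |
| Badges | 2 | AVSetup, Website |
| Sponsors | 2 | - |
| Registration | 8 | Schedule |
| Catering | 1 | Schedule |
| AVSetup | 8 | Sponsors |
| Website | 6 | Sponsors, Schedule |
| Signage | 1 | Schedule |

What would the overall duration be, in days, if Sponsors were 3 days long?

13

Baseline: Schedule→Website→Badges = 5+6+2 = 13 → 13 days.
Sponsors has 1 day of float (longest path through it is 12).
That remains the longest chain; total 13 days.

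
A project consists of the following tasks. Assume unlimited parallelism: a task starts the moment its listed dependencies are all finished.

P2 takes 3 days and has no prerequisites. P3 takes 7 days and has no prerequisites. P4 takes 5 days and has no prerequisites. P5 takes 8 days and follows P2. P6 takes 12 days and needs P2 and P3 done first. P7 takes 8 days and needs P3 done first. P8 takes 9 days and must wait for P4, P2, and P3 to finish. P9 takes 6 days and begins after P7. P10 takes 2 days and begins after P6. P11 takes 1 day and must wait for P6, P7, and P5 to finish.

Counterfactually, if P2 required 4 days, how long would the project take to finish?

21

Critical path before the change: P3→P6→P10 = 7+12+2 = 21 giving 21 days.
P2 has 4 days of float (longest path through it is 17).
No other chain overtakes it, so the finish is 21 days.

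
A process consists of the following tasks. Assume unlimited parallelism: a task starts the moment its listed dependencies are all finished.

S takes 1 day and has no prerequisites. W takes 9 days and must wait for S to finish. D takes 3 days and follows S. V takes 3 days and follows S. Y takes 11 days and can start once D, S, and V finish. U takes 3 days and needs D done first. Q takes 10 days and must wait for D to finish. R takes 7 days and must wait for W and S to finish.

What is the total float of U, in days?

10

The longest chain is S→W→R = 1+9+7 = 17; overall finish 17 days.
U finishes as early as 7 and must finish by 17.
Float = 17 − 7 = 10.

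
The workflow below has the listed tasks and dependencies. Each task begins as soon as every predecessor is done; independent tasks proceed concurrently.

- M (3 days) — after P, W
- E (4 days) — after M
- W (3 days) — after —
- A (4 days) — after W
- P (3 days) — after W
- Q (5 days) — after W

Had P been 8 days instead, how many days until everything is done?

Critical path before the change: W→P→M→E = 3+3+3+4 = 13 giving 13 days.
P is on the critical path; changing it to 8 makes that path 18 days.
That remains the longest chain; total 18 days.

18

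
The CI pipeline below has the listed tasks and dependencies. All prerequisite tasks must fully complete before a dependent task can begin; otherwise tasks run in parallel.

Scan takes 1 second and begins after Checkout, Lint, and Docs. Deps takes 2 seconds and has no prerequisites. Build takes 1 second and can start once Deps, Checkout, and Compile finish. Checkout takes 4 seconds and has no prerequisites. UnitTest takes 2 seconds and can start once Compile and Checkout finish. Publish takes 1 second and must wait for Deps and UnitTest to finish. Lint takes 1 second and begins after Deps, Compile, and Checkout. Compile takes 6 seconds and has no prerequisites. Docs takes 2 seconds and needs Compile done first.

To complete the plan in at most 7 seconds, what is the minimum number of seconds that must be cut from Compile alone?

2

Current finish: 9 seconds; target: 7.
Compile is on every critical path, so each second cut from Compile cuts the finish by one (this holds down to a finish of 7).
Need 9 − 7 = 2 seconds off Compile → Compile becomes 4 seconds, finish becomes 7.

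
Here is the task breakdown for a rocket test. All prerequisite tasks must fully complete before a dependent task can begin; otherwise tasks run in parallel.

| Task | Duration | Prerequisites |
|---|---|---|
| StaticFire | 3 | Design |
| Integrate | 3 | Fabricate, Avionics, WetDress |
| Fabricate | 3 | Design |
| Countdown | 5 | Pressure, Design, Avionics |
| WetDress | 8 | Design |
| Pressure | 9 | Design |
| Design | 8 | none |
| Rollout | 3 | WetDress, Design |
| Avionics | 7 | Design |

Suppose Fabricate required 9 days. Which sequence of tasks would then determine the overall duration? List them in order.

Baseline: Design→Pressure→Countdown = 8+9+5 = 22 → 22 days.
Fabricate is off the critical path — its longest chain is 14 days, giving 8 of slack.
The critical path is still Design→Pressure→Countdown; finish is now 22 days.

Design, Pressure, Countdown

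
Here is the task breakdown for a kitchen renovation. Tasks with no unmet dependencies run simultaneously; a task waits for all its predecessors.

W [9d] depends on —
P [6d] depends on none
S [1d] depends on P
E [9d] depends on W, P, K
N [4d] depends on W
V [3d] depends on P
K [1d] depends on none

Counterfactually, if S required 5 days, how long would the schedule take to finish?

18

Critical path before the change: W→E = 9+9 = 18 giving 18 days.
S is off the critical path — its longest chain is 7 days, giving 11 of slack.
No other chain overtakes it, so the finish is 18 days.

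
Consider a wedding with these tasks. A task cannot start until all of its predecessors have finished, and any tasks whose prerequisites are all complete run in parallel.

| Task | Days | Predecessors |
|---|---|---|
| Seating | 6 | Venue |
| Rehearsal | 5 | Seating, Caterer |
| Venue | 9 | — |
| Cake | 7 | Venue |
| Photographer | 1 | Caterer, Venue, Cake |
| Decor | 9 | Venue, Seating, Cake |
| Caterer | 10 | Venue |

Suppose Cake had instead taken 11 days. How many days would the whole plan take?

29

Actual critical path: Venue→Cake→Decor = 9+7+9 = 25 ⇒ 25 days.
Cake is on the critical path; changing it to 11 makes that path 29 days.
No other chain overtakes it, so the finish is 29 days.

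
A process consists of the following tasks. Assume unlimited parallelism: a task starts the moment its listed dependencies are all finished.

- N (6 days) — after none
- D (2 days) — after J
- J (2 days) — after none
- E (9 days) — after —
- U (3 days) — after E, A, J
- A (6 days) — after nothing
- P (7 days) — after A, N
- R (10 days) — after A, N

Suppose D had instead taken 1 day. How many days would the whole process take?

16

Baseline: A→R = 6+10 = 16 → 16 days.
D has 12 days of float (longest path through it is 4).
The critical path is still A→R; finish is now 16 days.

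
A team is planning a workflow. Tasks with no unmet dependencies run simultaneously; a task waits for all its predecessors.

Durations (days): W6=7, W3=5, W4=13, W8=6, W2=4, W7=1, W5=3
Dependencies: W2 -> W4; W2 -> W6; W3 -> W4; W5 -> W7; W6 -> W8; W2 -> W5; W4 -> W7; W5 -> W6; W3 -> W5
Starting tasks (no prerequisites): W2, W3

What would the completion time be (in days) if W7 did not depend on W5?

21

Original critical path: W3→W5→W6→W8 = 5+3+7+6 = 21 ⇒ 21 days.
Dropping W5→W7 doesn't change W7's earliest start (18); another predecessor still binds.
The longest chain is now W3→W5→W6→W8 = 5+3+7+6 = 21, so the workflow takes 21 days.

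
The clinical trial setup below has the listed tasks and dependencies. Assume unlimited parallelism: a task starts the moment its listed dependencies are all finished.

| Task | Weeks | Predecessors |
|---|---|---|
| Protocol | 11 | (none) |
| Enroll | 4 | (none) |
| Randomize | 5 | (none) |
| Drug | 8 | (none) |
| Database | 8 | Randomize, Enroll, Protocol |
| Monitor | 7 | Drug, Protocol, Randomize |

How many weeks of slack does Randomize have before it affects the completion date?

6

Protocol→Database = 11+8 = 19 sets the makespan at 19 weeks.
The longest chain containing Randomize totals 13 weeks.
So Randomize can slip 11 − 5 = 6 weeks.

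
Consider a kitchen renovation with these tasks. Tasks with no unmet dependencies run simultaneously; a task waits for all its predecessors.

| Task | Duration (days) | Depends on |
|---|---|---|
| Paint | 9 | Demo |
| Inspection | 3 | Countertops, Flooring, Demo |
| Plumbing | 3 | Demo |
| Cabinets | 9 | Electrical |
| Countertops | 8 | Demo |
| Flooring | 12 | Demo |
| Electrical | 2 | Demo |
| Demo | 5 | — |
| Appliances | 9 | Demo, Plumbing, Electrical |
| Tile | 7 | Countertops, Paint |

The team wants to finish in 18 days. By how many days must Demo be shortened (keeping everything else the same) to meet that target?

Current finish: 21 days; target: 18.
Demo is on every critical path, so each day cut from Demo cuts the finish by one (this holds down to a finish of 17).
Need 21 − 18 = 3 days off Demo → Demo becomes 2 days, finish becomes 18.

3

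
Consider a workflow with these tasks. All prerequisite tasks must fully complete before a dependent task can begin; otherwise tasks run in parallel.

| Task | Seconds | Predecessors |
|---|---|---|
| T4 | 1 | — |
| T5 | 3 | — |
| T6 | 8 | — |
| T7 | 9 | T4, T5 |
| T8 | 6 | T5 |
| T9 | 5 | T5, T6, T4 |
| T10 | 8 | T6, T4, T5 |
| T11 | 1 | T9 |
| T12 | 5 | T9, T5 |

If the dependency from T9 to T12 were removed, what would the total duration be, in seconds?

Before: longest chain T6→T9→T12 = 8+5+5 = 18, finish 18.
Without T9→T12, T12's earliest start moves from 13 to 3.
New critical path: T6→T10 = 8+8 = 16 ⇒ 16 seconds.

16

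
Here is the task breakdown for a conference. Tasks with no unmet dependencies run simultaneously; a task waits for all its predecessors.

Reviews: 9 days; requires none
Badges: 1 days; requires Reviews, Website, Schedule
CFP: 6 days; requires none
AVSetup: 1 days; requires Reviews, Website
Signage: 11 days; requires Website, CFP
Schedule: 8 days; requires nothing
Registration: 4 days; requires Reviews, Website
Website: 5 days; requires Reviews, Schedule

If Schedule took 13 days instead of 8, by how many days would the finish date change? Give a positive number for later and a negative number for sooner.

The binding path is Reviews→Website→Signage = 9+5+11 = 25; finish at 25 days.
Schedule has 1 day of float (longest path through it is 24).
The binding chain switches to Schedule→Website→Signage = 13+5+11 = 29; finish 29 days.
Change in finish: 29 − 25 = +4 days.

4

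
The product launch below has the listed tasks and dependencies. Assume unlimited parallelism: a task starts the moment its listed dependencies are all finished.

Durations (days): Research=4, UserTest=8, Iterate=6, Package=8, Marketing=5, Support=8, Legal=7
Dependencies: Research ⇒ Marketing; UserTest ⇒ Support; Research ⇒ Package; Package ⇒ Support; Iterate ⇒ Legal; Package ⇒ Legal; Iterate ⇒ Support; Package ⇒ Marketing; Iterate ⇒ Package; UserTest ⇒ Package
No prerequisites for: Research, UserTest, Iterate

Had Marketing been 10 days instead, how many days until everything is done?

26

Critical path before the change: UserTest→Package→Support = 8+8+8 = 24 giving 24 days.
The longest path through Marketing is only 21 days, so Marketing has float 3.
Now UserTest→Package→Marketing = 8+8+10 = 26 is longest, so the finish becomes 26 days.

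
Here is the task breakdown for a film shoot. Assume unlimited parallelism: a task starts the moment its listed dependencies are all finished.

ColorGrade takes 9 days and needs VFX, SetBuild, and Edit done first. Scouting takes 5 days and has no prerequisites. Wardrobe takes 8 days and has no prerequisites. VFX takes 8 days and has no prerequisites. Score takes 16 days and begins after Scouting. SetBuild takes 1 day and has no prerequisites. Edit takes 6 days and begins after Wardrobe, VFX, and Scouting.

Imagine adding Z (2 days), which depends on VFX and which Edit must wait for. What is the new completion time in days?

Originally the project takes 23 days.
With Z inserted, Edit now waits for max(Wardrobe, VFX, Scouting, Z).
New critical path: VFX→Z→Edit→ColorGrade = 8+2+6+9 = 25 ⇒ 25 days.

25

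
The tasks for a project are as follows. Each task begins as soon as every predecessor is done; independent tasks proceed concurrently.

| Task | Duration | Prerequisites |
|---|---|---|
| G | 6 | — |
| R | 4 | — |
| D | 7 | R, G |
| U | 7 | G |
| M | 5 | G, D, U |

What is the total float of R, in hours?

2

G→D→M = 6+7+5 = 18 sets the makespan at 18 hours.
R finishes as early as 4 and must finish by 6.
Float = 18 − 16 = 2.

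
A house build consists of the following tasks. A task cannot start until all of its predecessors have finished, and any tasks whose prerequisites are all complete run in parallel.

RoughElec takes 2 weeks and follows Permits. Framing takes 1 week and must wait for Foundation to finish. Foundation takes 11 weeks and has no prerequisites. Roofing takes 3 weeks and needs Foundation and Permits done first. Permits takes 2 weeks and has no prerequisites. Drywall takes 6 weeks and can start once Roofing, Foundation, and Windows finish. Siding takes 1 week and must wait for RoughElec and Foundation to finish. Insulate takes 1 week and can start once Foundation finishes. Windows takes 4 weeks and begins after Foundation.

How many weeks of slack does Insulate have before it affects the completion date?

Critical path: Foundation→Windows→Drywall = 11+4+6 = 21, so the finish is 21 weeks.
The longest chain containing Insulate totals 12 weeks.
So Insulate can slip 21 − 12 = 9 weeks.

9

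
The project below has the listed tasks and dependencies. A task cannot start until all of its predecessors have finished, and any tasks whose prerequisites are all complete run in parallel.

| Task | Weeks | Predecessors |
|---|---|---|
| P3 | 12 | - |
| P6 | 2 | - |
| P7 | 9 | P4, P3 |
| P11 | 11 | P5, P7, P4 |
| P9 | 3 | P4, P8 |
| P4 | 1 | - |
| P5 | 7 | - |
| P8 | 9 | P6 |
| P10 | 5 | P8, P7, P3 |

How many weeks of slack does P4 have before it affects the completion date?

11

P3→P7→P11 = 12+9+11 = 32 sets the makespan at 32 weeks.
Longest path through P4: 21 weeks (earliest finish 1, latest finish 12).
Float = 32 − 21 = 11.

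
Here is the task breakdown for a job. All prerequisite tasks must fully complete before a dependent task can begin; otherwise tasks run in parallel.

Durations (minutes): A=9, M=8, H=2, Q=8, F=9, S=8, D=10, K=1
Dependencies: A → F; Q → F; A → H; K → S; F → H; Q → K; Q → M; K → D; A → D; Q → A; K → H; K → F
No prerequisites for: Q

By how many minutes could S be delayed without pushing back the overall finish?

11

Critical path: Q→A→F→H = 8+9+9+2 = 28, so the finish is 28 minutes.
S finishes as early as 17 and must finish by 28.
Slack of S = 20 − 9 = 11 minutes.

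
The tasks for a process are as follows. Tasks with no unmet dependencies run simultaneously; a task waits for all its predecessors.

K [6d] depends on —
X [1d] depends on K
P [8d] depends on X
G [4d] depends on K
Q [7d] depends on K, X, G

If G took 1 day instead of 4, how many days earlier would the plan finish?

Critical path before the change: K→G→Q = 6+4+7 = 17 giving 17 days.
G is on the critical path; changing it to 1 makes that path 14 days.
Now K→X→P = 6+1+8 = 15 is longest, so the finish becomes 15 days.
Change in finish: 15 − 17 = -2 days.

2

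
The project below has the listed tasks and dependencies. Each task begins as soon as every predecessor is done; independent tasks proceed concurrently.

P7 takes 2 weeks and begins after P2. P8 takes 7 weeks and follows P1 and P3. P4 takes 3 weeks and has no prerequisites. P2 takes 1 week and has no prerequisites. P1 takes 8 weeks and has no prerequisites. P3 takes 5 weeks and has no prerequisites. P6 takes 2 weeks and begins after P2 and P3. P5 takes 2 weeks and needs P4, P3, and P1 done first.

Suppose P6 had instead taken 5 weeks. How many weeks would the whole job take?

15

Actual critical path: P1→P8 = 8+7 = 15 ⇒ 15 weeks.
P6 is off the critical path — its longest chain is 7 weeks, giving 8 of slack.
That remains the longest chain; total 15 weeks.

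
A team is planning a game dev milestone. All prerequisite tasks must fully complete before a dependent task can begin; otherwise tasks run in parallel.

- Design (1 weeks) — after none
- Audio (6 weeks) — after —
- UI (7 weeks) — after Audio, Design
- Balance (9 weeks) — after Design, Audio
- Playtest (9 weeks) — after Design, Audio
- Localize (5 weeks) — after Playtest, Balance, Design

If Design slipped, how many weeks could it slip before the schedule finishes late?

Audio→Balance→Localize = 6+9+5 = 20 sets the makespan at 20 weeks.
Design finishes as early as 1 and must finish by 6.
So Design can slip 6 − 1 = 5 weeks.

5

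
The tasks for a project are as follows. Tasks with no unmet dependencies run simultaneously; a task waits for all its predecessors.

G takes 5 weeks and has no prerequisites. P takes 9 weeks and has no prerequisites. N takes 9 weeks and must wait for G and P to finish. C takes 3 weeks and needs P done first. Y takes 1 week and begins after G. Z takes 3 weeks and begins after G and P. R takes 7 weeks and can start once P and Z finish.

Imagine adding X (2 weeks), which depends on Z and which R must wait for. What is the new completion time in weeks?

Originally the project takes 19 weeks.
With X inserted, R now waits for max(P, Z, X).
New critical path: P→Z→X→R = 9+3+2+7 = 21 ⇒ 21 weeks.

21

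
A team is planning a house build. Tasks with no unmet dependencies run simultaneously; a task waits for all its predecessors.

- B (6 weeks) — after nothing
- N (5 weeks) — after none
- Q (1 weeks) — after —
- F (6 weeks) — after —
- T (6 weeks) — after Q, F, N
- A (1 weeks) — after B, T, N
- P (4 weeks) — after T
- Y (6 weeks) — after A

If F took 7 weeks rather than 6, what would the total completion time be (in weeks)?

Critical path before the change: F→T→A→Y = 6+6+1+6 = 19 giving 19 weeks.
F is on the critical path; changing it to 7 makes that path 20 weeks.
The critical path is still F→T→A→Y; finish is now 20 weeks.

20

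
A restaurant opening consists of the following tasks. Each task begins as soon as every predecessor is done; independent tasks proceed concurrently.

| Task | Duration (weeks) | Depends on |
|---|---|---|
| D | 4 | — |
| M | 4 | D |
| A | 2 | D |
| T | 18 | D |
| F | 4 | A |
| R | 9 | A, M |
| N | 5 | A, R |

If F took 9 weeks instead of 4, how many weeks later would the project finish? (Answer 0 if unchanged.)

0

Actual critical path: D→M→R→N = 4+4+9+5 = 22 ⇒ 22 weeks.
The longest path through F is only 10 weeks, so F has float 12.
No other chain overtakes it, so the finish is 22 weeks.
Change in finish: 22 − 22 = +0 weeks.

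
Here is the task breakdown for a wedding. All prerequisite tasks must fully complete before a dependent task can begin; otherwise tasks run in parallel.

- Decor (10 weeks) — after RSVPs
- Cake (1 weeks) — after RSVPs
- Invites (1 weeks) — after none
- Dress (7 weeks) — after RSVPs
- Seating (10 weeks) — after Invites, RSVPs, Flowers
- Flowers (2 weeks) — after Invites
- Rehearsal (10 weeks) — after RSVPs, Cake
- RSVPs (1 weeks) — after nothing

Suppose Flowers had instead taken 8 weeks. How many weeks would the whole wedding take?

19

As given, the longest chain is Invites→Flowers→Seating = 1+2+10 = 13, so the finish is 13 weeks.
Flowers lies on that path, so at 8 weeks the path becomes 19 weeks.
The critical path is still Invites→Flowers→Seating; finish is now 19 weeks.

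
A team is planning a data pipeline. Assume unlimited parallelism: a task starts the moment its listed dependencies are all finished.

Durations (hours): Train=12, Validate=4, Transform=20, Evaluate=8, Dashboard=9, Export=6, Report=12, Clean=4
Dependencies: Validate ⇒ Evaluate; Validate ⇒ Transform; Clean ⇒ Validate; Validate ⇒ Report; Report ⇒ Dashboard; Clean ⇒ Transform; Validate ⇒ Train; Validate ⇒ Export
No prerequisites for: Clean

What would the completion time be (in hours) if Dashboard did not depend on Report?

28

Before: longest chain Clean→Validate→Report→Dashboard = 4+4+12+9 = 29, finish 29.
Without Report→Dashboard, Dashboard's earliest start moves from 20 to 0.
New critical path: Clean→Validate→Transform = 4+4+20 = 28 ⇒ 28 hours.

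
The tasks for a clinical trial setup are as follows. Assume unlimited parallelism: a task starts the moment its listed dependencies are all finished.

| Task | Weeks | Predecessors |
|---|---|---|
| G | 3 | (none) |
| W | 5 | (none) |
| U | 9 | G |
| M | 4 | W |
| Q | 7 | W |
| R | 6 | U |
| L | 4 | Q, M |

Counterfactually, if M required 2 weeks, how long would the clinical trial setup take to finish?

18

Actual critical path: G→U→R = 3+9+6 = 18 ⇒ 18 weeks.
The longest path through M is only 13 weeks, so M has float 5.
No other chain overtakes it, so the finish is 18 weeks.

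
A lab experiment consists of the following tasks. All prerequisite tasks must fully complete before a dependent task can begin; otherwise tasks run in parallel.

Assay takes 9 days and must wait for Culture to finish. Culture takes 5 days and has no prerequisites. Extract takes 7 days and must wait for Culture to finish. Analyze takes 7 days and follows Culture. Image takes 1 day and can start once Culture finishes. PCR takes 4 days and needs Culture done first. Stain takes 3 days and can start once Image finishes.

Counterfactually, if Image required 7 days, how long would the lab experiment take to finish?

15

The binding path is Culture→Assay = 5+9 = 14; finish at 14 days.
The longest path through Image is only 9 days, so Image has float 5.
Now Culture→Image→Stain = 5+7+3 = 15 is longest, so the finish becomes 15 days.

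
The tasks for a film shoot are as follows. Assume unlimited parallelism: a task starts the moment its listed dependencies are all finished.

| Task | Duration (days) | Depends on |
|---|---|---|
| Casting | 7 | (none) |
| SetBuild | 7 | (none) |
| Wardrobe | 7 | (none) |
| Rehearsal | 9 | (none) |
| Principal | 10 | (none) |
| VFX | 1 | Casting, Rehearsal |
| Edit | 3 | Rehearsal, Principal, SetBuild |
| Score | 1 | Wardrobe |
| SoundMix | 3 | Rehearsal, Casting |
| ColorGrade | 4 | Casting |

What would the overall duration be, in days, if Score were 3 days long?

As given, the longest chain is Principal→Edit = 10+3 = 13, so the finish is 13 days.
Score is off the critical path — its longest chain is 8 days, giving 5 of slack.
No other chain overtakes it, so the finish is 13 days.

13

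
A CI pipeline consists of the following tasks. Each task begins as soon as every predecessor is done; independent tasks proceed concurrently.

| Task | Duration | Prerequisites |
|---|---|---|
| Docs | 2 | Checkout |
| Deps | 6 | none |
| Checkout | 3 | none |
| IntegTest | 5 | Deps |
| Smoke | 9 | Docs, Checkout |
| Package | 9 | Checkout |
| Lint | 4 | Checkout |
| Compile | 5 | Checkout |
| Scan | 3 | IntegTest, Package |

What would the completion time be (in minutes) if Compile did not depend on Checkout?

15

Original critical path: Checkout→Package→Scan = 3+9+3 = 15 ⇒ 15 minutes.
Without Checkout→Compile, Compile's earliest start moves from 3 to 0.
After: Checkout→Package→Scan = 3+9+3 = 15 → 15 minutes.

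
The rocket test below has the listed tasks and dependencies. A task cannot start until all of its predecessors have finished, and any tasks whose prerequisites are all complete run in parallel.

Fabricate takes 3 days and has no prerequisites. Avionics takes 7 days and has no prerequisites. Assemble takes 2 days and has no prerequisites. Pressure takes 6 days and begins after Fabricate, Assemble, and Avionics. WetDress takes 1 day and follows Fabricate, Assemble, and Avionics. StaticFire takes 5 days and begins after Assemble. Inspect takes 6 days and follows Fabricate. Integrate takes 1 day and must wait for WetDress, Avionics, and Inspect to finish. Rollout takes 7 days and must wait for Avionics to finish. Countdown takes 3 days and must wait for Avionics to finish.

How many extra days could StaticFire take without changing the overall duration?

The longest chain is Avionics→Rollout = 7+7 = 14; overall finish 14 days.
Longest path through StaticFire: 7 days (earliest finish 7, latest finish 14).
Float = 14 − 7 = 7.

7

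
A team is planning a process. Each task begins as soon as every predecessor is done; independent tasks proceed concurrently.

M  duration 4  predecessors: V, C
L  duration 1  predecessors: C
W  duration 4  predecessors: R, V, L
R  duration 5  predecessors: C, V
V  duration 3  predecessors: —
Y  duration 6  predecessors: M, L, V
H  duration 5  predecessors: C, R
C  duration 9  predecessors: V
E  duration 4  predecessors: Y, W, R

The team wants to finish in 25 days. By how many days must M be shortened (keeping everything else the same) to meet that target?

1

Current finish: 26 days; target: 25.
M is on every critical path, so each day cut from M cuts the finish by one (this holds down to a finish of 25).
Need 26 − 25 = 1 day off M → M becomes 3 days, finish becomes 25.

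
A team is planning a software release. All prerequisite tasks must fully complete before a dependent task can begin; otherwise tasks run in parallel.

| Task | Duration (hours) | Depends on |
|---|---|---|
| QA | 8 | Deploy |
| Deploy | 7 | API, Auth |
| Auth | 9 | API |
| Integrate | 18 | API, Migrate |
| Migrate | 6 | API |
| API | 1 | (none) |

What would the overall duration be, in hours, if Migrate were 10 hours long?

29

Baseline: API→Migrate→Integrate = 1+6+18 = 25 → 25 hours.
Migrate lies on that path, so at 10 hours the path becomes 29 hours.
The critical path is still API→Migrate→Integrate; finish is now 29 hours.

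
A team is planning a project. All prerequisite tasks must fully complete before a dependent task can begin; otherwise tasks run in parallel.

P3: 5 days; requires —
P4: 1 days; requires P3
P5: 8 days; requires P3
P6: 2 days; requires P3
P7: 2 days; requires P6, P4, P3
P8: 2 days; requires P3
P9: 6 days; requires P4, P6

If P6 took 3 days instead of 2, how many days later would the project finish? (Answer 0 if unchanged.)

Actual critical path: P3→P6→P9 = 5+2+6 = 13 ⇒ 13 days.
P6 is on the critical path; changing it to 3 makes that path 14 days.
That remains the longest chain; total 14 days.
Change in finish: 14 − 13 = +1 days.

1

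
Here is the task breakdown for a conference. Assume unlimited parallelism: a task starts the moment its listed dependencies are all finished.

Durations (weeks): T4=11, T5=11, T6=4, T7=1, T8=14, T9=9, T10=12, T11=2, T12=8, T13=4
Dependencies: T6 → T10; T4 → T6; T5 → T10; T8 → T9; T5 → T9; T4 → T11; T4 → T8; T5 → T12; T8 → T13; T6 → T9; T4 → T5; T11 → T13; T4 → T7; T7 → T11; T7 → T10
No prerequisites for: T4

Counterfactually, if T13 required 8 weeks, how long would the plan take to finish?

34

Critical path before the change: T4→T5→T10 = 11+11+12 = 34 giving 34 weeks.
T13 is off the critical path — its longest chain is 29 weeks, giving 5 of slack.
The critical path is still T4→T5→T10; finish is now 34 weeks.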